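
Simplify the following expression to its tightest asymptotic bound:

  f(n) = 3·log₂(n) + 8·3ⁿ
Θ(3ⁿ)

Order the terms by growth rate: 3·log₂(n) ≺ 8·3ⁿ.
The fastest-growing term 8·3ⁿ dominates as n → ∞; dropping its constant factor gives Θ(3ⁿ).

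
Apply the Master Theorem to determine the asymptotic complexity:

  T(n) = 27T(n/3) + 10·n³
Θ(n³ log n)

Master Theorem: a = 27, b = 3, f(n) = 10·n³.
Compute the critical exponent d = log₃(27) = 3.
Compare f(n) = Θ(n³) against n^d:
  k = 3 = d, so f(n) = Θ(n^d) — Case 2.
  Work is balanced across levels: T(n) = Θ(n^d log n) = Θ(n³ log n).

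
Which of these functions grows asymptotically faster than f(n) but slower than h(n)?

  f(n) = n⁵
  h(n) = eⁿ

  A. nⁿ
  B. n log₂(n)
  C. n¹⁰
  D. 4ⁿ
C

We need g(n) with n⁵ = o(g(n)) and g(n) = o(eⁿ), i.e. O(n⁵) ≺ g ≺ O(eⁿ).
Check each option:
  A. nⁿ — O(nⁿ) does not grow strictly slower than h(n)
  B. n log₂(n) — O(n log n) does not grow strictly faster than f(n)
  C. n¹⁰ — O(n¹⁰) is strictly between O(n⁵) and O(eⁿ) ✓
  D. 4ⁿ — O(4ⁿ) does not grow strictly slower than h(n)

Only option C (n¹⁰) lies strictly between.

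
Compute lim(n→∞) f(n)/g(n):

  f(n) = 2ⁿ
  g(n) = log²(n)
∞

Since 2ⁿ (O(2ⁿ)) grows faster than log²(n) (O(log² n)),
the ratio f(n)/g(n) → ∞ as n → ∞.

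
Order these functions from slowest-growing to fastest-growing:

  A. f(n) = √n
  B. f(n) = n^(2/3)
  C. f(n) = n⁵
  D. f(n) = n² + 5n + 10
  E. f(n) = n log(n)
A < B < E < D < C

Comparing growth rates:
A = √n is O(√n)
B = n^(2/3) is O(n^(2/3))
E = n log(n) is O(n log n)
D = n² + 5n + 10 is O(n²)
C = n⁵ is O(n⁵)

Therefore, the order from slowest to fastest is: A < B < E < D < C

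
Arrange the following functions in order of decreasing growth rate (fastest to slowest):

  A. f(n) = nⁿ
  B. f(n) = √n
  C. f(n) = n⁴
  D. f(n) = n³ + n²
A > C > D > B

Comparing growth rates:
A = nⁿ is O(nⁿ)
C = n⁴ is O(n⁴)
D = n³ + n² is O(n³)
B = √n is O(√n)

Therefore, the order from fastest to slowest is: A > C > D > B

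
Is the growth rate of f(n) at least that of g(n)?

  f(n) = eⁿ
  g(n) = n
True

f(n) = eⁿ is O(eⁿ), and g(n) = n is O(n).
Since O(eⁿ) grows at least as fast as O(n), f(n) = Ω(g(n)) is true.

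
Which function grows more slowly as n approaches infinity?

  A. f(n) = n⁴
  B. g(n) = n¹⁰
A

f(n) = n⁴ is O(n⁴), while g(n) = n¹⁰ is O(n¹⁰).
Since O(n⁴) grows slower than O(n¹⁰), f(n) is dominated.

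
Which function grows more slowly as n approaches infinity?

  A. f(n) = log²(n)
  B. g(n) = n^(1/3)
A

f(n) = log²(n) is O(log² n), while g(n) = n^(1/3) is O(n^(1/3)).
Since O(log² n) grows slower than O(n^(1/3)), f(n) is dominated.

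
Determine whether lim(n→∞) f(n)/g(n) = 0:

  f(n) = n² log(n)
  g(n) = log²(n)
False

f(n) = n² log(n) is O(n² log n), and g(n) = log²(n) is O(log² n).
Since O(n² log n) grows faster than or equal to O(log² n), f(n) = o(g(n)) is false.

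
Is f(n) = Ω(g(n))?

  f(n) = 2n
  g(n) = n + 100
True

f(n) = 2n and g(n) = n + 100 are both O(n).
Big-Ω permits equal growth rates (f ≥ c·g for some c > 0), so f(n) = Ω(g(n)) is true.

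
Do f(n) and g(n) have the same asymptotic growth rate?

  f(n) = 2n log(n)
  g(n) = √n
False

f(n) = 2n log(n) is O(n log n), and g(n) = √n is O(√n).
Since they have different growth rates, f(n) = Θ(g(n)) is false.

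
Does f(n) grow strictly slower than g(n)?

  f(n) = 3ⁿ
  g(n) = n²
False

f(n) = 3ⁿ is O(3ⁿ), and g(n) = n² is O(n²).
Since O(3ⁿ) grows faster than or equal to O(n²), f(n) = o(g(n)) is false.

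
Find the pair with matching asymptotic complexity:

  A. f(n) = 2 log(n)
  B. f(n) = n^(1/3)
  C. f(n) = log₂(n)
A and C

Examining each function:
  A. 2 log(n) is O(log n)
  B. n^(1/3) is O(n^(1/3))
  C. log₂(n) is O(log n)

Functions A and C both have the same complexity class.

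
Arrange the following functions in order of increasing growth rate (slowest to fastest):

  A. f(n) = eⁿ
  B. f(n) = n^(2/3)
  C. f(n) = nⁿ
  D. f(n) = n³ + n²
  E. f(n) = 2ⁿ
B < D < E < A < C

Comparing growth rates:
B = n^(2/3) is O(n^(2/3))
D = n³ + n² is O(n³)
E = 2ⁿ is O(2ⁿ)
A = eⁿ is O(eⁿ)
C = nⁿ is O(nⁿ)

Therefore, the order from slowest to fastest is: B < D < E < A < C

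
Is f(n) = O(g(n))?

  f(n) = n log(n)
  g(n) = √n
False

f(n) = n log(n) is O(n log n), and g(n) = √n is O(√n).
Since O(n log n) grows faster than O(√n), f(n) = O(g(n)) is false.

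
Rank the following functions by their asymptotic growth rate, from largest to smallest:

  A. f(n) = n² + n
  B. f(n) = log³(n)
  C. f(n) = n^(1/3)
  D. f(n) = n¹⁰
D > A > C > B

Comparing growth rates:
D = n¹⁰ is O(n¹⁰)
A = n² + n is O(n²)
C = n^(1/3) is O(n^(1/3))
B = log³(n) is O(log³ n)

Therefore, the order from fastest to slowest is: D > A > C > B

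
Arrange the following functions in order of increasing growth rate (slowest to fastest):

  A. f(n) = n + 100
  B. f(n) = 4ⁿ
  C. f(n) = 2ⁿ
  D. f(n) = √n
D < A < C < B

Comparing growth rates:
D = √n is O(√n)
A = n + 100 is O(n)
C = 2ⁿ is O(2ⁿ)
B = 4ⁿ is O(4ⁿ)

Therefore, the order from slowest to fastest is: D < A < C < B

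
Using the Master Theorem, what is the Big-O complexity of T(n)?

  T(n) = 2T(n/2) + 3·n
Θ(n log n)

Master Theorem: a = 2, b = 2, f(n) = 3·n.
Compute the critical exponent d = log₂(2) = 1.
Compare f(n) = Θ(n) against n^d:
  k = 1 = d, so f(n) = Θ(n^d) — Case 2.
  Work is balanced across levels: T(n) = Θ(n^d log n) = Θ(n log n).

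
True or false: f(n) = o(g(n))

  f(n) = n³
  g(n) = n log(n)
False

f(n) = n³ is O(n³), and g(n) = n log(n) is O(n log n).
Since O(n³) grows faster than or equal to O(n log n), f(n) = o(g(n)) is false.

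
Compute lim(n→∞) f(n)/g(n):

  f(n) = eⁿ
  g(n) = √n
∞

Since eⁿ (O(eⁿ)) grows faster than √n (O(√n)),
the ratio f(n)/g(n) → ∞ as n → ∞.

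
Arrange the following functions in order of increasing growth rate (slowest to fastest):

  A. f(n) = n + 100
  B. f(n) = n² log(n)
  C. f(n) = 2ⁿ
A < B < C

Comparing growth rates:
A = n + 100 is O(n)
B = n² log(n) is O(n² log n)
C = 2ⁿ is O(2ⁿ)

Therefore, the order from slowest to fastest is: A < B < C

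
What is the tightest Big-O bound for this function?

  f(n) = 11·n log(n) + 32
O(n log n)

The dominant term in 11·n log(n) + 32 is 11·n log(n), which is Θ(n log n).
Lower-order terms (32) are asymptotically negligible.
Constants are absorbed, so the tightest bound is O(n log n).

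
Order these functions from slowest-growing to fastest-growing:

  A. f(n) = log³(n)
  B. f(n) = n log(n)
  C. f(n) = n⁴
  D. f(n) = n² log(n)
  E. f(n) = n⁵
A < B < D < C < E

Comparing growth rates:
A = log³(n) is O(log³ n)
B = n log(n) is O(n log n)
D = n² log(n) is O(n² log n)
C = n⁴ is O(n⁴)
E = n⁵ is O(n⁵)

Therefore, the order from slowest to fastest is: A < B < D < C < E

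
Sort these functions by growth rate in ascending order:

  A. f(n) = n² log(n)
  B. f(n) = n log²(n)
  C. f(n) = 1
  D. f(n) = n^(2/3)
C < D < B < A

Comparing growth rates:
C = 1 is O(1)
D = n^(2/3) is O(n^(2/3))
B = n log²(n) is O(n log² n)
A = n² log(n) is O(n² log n)

Therefore, the order from slowest to fastest is: C < D < B < A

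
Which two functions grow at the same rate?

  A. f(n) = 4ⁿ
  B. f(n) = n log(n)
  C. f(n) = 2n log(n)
B and C

Examining each function:
  A. 4ⁿ is O(4ⁿ)
  B. n log(n) is O(n log n)
  C. 2n log(n) is O(n log n)

Functions B and C both have the same complexity class.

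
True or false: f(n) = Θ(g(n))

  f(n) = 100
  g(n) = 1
True

f(n) = 100 and g(n) = 1 are both O(1).
Since they have the same asymptotic growth rate, f(n) = Θ(g(n)) is true.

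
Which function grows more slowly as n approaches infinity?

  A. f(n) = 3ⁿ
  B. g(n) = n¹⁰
B

f(n) = 3ⁿ is O(3ⁿ), while g(n) = n¹⁰ is O(n¹⁰).
Since O(n¹⁰) grows slower than O(3ⁿ), g(n) is dominated.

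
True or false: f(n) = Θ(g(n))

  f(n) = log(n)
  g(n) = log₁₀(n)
True

f(n) = log(n) and g(n) = log₁₀(n) are both O(log n).
Since they have the same asymptotic growth rate, f(n) = Θ(g(n)) is true.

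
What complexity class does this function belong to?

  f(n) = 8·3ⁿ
O(3ⁿ)

The dominant term in 8·3ⁿ is 8·3ⁿ, which is Θ(3ⁿ).
Constants are absorbed, so the tightest bound is O(3ⁿ).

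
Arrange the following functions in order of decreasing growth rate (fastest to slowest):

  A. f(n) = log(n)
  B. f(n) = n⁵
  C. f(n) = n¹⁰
C > B > A

Comparing growth rates:
C = n¹⁰ is O(n¹⁰)
B = n⁵ is O(n⁵)
A = log(n) is O(log n)

Therefore, the order from fastest to slowest is: C > B > A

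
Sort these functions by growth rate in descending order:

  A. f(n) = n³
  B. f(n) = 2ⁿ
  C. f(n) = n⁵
B > C > A

Comparing growth rates:
B = 2ⁿ is O(2ⁿ)
C = n⁵ is O(n⁵)
A = n³ is O(n³)

Therefore, the order from fastest to slowest is: B > C > A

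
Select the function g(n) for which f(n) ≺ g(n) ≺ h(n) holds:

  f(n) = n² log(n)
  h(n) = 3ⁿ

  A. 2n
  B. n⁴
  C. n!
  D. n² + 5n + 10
B

We need g(n) with n² log(n) = o(g(n)) and g(n) = o(3ⁿ), i.e. O(n² log n) ≺ g ≺ O(3ⁿ).
Check each option:
  A. 2n — O(n) does not grow strictly faster than f(n)
  B. n⁴ — O(n⁴) is strictly between O(n² log n) and O(3ⁿ) ✓
  C. n! — O(n!) does not grow strictly slower than h(n)
  D. n² + 5n + 10 — O(n²) does not grow strictly faster than f(n)

Only option B (n⁴) lies strictly between.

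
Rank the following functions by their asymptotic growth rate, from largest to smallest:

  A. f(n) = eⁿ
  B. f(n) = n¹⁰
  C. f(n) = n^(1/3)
A > B > C

Comparing growth rates:
A = eⁿ is O(eⁿ)
B = n¹⁰ is O(n¹⁰)
C = n^(1/3) is O(n^(1/3))

Therefore, the order from fastest to slowest is: A > B > C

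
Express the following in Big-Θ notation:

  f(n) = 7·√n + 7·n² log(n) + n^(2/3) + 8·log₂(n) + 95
Θ(n² log n)

Order the terms by growth rate: 95 ≺ 8·log₂(n) ≺ 7·√n ≺ n^(2/3) ≺ 7·n² log(n).
The fastest-growing term 7·n² log(n) dominates as n → ∞; dropping its constant factor gives Θ(n² log n).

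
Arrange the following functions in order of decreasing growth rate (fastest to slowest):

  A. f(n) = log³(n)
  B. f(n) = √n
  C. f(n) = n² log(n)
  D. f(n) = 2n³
D > C > B > A

Comparing growth rates:
D = 2n³ is O(n³)
C = n² log(n) is O(n² log n)
B = √n is O(√n)
A = log³(n) is O(log³ n)

Therefore, the order from fastest to slowest is: D > C > B > A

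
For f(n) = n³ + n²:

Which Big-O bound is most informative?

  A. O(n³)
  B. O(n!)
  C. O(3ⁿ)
A

f(n) = n³ + n² is O(n³).
All listed options are valid Big-O bounds (upper bounds),
but O(n³) is the tightest (smallest valid bound).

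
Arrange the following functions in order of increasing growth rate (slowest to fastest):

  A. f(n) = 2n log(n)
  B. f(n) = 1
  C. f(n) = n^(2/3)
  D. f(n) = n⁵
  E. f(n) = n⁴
B < C < A < E < D

Comparing growth rates:
B = 1 is O(1)
C = n^(2/3) is O(n^(2/3))
A = 2n log(n) is O(n log n)
E = n⁴ is O(n⁴)
D = n⁵ is O(n⁵)

Therefore, the order from slowest to fastest is: B < C < A < E < D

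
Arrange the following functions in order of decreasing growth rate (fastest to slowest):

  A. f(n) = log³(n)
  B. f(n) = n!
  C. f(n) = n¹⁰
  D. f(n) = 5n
B > C > D > A

Comparing growth rates:
B = n! is O(n!)
C = n¹⁰ is O(n¹⁰)
D = 5n is O(n)
A = log³(n) is O(log³ n)

Therefore, the order from fastest to slowest is: B > C > D > A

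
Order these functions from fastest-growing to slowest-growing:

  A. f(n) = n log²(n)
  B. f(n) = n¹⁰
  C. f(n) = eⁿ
C > B > A

Comparing growth rates:
C = eⁿ is O(eⁿ)
B = n¹⁰ is O(n¹⁰)
A = n log²(n) is O(n log² n)

Therefore, the order from fastest to slowest is: C > B > A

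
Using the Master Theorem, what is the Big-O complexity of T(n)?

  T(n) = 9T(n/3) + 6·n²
Θ(n² log n)

Master Theorem: a = 9, b = 3, f(n) = 6·n².
Compute the critical exponent d = log₃(9) = 2.
Compare f(n) = Θ(n²) against n^d:
  k = 2 = d, so f(n) = Θ(n^d) — Case 2.
  Work is balanced across levels: T(n) = Θ(n^d log n) = Θ(n² log n).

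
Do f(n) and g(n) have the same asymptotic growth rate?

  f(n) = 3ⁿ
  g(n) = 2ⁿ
False

f(n) = 3ⁿ is O(3ⁿ), and g(n) = 2ⁿ is O(2ⁿ).
Since they have different growth rates, f(n) = Θ(g(n)) is false.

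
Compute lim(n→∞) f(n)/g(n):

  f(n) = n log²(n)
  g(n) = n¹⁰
0

Since n log²(n) (O(n log² n)) grows slower than n¹⁰ (O(n¹⁰)),
the ratio f(n)/g(n) → 0 as n → ∞.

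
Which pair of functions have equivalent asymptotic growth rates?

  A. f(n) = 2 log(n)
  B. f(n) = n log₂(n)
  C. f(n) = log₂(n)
A and C

Examining each function:
  A. 2 log(n) is O(log n)
  B. n log₂(n) is O(n log n)
  C. log₂(n) is O(log n)

Functions A and C both have the same complexity class.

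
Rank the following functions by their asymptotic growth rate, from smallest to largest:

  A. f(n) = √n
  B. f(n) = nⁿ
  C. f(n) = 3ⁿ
A < C < B

Comparing growth rates:
A = √n is O(√n)
C = 3ⁿ is O(3ⁿ)
B = nⁿ is O(nⁿ)

Therefore, the order from slowest to fastest is: A < C < B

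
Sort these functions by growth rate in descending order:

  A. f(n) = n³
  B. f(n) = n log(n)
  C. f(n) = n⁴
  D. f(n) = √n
C > A > B > D

Comparing growth rates:
C = n⁴ is O(n⁴)
A = n³ is O(n³)
B = n log(n) is O(n log n)
D = √n is O(√n)

Therefore, the order from fastest to slowest is: C > A > B > D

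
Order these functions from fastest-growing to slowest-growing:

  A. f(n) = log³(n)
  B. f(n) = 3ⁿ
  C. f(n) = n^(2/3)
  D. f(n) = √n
B > C > D > A

Comparing growth rates:
B = 3ⁿ is O(3ⁿ)
C = n^(2/3) is O(n^(2/3))
D = √n is O(√n)
A = log³(n) is O(log³ n)

Therefore, the order from fastest to slowest is: B > C > D > A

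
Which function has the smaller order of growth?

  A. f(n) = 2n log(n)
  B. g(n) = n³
A

f(n) = 2n log(n) is O(n log n), while g(n) = n³ is O(n³).
Since O(n log n) grows slower than O(n³), f(n) is dominated.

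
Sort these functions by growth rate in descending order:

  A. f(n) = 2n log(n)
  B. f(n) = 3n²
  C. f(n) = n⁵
C > B > A

Comparing growth rates:
C = n⁵ is O(n⁵)
B = 3n² is O(n²)
A = 2n log(n) is O(n log n)

Therefore, the order from fastest to slowest is: C > B > A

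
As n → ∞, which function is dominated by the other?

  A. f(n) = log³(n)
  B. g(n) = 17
B

f(n) = log³(n) is O(log³ n), while g(n) = 17 is O(1).
Since O(1) grows slower than O(log³ n), g(n) is dominated.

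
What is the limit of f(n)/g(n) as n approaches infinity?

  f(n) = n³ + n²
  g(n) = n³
1

Since n³ + n² and n³ have the same growth rate (O(n³)),
the ratio converges to a constant: 1.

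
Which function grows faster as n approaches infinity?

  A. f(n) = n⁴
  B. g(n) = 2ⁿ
B

f(n) = n⁴ is O(n⁴), while g(n) = 2ⁿ is O(2ⁿ).
Since O(2ⁿ) grows faster than O(n⁴), g(n) dominates.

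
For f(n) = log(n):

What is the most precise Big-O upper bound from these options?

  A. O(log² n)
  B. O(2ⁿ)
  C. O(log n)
C

f(n) = log(n) is O(log n).
All listed options are valid Big-O bounds (upper bounds),
but O(log n) is the tightest (smallest valid bound).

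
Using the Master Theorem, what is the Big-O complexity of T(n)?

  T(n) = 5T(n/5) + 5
Θ(n)

Master Theorem: a = 5, b = 5, f(n) = 5.
Compute the critical exponent d = log₅(5) = 1.
Compare f(n) = Θ(1) against n^d:
  k = 0 < d = 1, so f(n) = O(n^(d-ε)) — Case 1.
  The recursion cost dominates: T(n) = Θ(n^d) = Θ(n).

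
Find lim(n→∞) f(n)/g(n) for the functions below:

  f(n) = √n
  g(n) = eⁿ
0

Since √n (O(√n)) grows slower than eⁿ (O(eⁿ)),
the ratio f(n)/g(n) → 0 as n → ∞.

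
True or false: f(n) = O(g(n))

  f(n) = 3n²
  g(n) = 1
False

f(n) = 3n² is O(n²), and g(n) = 1 is O(1).
Since O(n²) grows faster than O(1), f(n) = O(g(n)) is false.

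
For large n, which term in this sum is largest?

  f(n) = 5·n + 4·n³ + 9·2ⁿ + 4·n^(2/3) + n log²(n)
9·2ⁿ

Looking at each term:
  - 5·n is O(n)
  - 4·n³ is O(n³)
  - 9·2ⁿ is O(2ⁿ)
  - 4·n^(2/3) is O(n^(2/3))
  - n log²(n) is O(n log² n)

The term 9·2ⁿ (O(2ⁿ)) grows fastest and dominates all others.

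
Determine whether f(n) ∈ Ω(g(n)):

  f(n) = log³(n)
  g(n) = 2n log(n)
False

f(n) = log³(n) is O(log³ n), and g(n) = 2n log(n) is O(n log n).
Since O(log³ n) grows slower than O(n log n), f(n) = Ω(g(n)) is false.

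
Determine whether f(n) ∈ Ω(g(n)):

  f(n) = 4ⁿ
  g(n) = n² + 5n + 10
True

f(n) = 4ⁿ is O(4ⁿ), and g(n) = n² + 5n + 10 is O(n²).
Since O(4ⁿ) grows at least as fast as O(n²), f(n) = Ω(g(n)) is true.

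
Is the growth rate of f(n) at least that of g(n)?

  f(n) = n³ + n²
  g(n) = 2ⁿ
False

f(n) = n³ + n² is O(n³), and g(n) = 2ⁿ is O(2ⁿ).
Since O(n³) grows slower than O(2ⁿ), f(n) = Ω(g(n)) is false.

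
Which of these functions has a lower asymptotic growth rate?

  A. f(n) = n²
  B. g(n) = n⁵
A

f(n) = n² is O(n²), while g(n) = n⁵ is O(n⁵).
Since O(n²) grows slower than O(n⁵), f(n) is dominated.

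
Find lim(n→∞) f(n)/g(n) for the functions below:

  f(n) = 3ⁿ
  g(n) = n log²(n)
∞

Since 3ⁿ (O(3ⁿ)) grows faster than n log²(n) (O(n log² n)),
the ratio f(n)/g(n) → ∞ as n → ∞.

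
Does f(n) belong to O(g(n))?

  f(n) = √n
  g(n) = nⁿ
True

f(n) = √n is O(√n), and g(n) = nⁿ is O(nⁿ).
Since O(√n) ⊆ O(nⁿ) (f grows no faster than g), f(n) = O(g(n)) is true.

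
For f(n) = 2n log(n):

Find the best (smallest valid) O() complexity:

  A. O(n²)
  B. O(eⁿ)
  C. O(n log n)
C

f(n) = 2n log(n) is O(n log n).
All listed options are valid Big-O bounds (upper bounds),
but O(n log n) is the tightest (smallest valid bound).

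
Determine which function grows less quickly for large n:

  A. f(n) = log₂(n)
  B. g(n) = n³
A

f(n) = log₂(n) is O(log n), while g(n) = n³ is O(n³).
Since O(log n) grows slower than O(n³), f(n) is dominated.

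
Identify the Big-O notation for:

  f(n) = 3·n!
O(n!)

The dominant term in 3·n! is 3·n!, which is Θ(n!).
Constants are absorbed, so the tightest bound is O(n!).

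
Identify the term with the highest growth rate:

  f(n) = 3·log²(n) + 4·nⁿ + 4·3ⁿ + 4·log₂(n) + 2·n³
4·nⁿ

Looking at each term:
  - 3·log²(n) is O(log² n)
  - 4·nⁿ is O(nⁿ)
  - 4·3ⁿ is O(3ⁿ)
  - 4·log₂(n) is O(log n)
  - 2·n³ is O(n³)

The term 4·nⁿ (O(nⁿ)) grows fastest and dominates all others.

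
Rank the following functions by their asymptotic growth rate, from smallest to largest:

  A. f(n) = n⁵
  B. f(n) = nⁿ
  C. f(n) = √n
C < A < B

Comparing growth rates:
C = √n is O(√n)
A = n⁵ is O(n⁵)
B = nⁿ is O(nⁿ)

Therefore, the order from slowest to fastest is: C < A < B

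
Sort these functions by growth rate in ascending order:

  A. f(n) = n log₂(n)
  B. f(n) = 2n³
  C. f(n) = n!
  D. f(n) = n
D < A < B < C

Comparing growth rates:
D = n is O(n)
A = n log₂(n) is O(n log n)
B = 2n³ is O(n³)
C = n! is O(n!)

Therefore, the order from slowest to fastest is: D < A < B < C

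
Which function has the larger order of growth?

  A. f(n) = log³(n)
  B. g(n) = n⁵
B

f(n) = log³(n) is O(log³ n), while g(n) = n⁵ is O(n⁵).
Since O(n⁵) grows faster than O(log³ n), g(n) dominates.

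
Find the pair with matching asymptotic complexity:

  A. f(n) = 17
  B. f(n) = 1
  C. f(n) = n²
A and B

Examining each function:
  A. 17 is O(1)
  B. 1 is O(1)
  C. n² is O(n²)

Functions A and B both have the same complexity class.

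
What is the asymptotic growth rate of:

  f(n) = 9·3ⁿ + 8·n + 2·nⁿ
Θ(nⁿ)

Order the terms by growth rate: 8·n ≺ 9·3ⁿ ≺ 2·nⁿ.
The fastest-growing term 2·nⁿ dominates as n → ∞; dropping its constant factor gives Θ(nⁿ).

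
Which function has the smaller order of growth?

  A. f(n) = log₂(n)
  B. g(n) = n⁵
A

f(n) = log₂(n) is O(log n), while g(n) = n⁵ is O(n⁵).
Since O(log n) grows slower than O(n⁵), f(n) is dominated.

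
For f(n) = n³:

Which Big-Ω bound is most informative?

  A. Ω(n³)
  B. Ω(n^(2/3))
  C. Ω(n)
A

f(n) = n³ is Ω(n³).
All listed options are valid Big-Ω bounds (lower bounds),
but Ω(n³) is the tightest (largest valid bound).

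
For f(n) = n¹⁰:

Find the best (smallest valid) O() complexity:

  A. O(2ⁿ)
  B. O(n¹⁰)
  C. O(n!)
B

f(n) = n¹⁰ is O(n¹⁰).
All listed options are valid Big-O bounds (upper bounds),
but O(n¹⁰) is the tightest (smallest valid bound).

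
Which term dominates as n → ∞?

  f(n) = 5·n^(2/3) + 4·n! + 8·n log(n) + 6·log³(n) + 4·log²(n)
4·n!

Looking at each term:
  - 5·n^(2/3) is O(n^(2/3))
  - 4·n! is O(n!)
  - 8·n log(n) is O(n log n)
  - 6·log³(n) is O(log³ n)
  - 4·log²(n) is O(log² n)

The term 4·n! (O(n!)) grows fastest and dominates all others.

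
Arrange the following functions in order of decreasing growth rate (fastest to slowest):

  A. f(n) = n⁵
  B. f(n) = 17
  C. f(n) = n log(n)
A > C > B

Comparing growth rates:
A = n⁵ is O(n⁵)
C = n log(n) is O(n log n)
B = 17 is O(1)

Therefore, the order from fastest to slowest is: A > C > B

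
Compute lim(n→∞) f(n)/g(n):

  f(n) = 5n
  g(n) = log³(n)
∞

Since 5n (O(n)) grows faster than log³(n) (O(log³ n)),
the ratio f(n)/g(n) → ∞ as n → ∞.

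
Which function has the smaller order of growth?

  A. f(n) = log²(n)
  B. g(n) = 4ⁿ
A

f(n) = log²(n) is O(log² n), while g(n) = 4ⁿ is O(4ⁿ).
Since O(log² n) grows slower than O(4ⁿ), f(n) is dominated.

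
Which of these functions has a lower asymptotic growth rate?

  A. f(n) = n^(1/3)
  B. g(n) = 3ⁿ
A

f(n) = n^(1/3) is O(n^(1/3)), while g(n) = 3ⁿ is O(3ⁿ).
Since O(n^(1/3)) grows slower than O(3ⁿ), f(n) is dominated.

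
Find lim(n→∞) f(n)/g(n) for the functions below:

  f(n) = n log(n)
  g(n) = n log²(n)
0

Since n log(n) (O(n log n)) grows slower than n log²(n) (O(n log² n)),
the ratio f(n)/g(n) → 0 as n → ∞.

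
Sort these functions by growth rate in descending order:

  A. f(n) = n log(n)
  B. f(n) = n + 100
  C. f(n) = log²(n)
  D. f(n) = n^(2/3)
A > B > D > C

Comparing growth rates:
A = n log(n) is O(n log n)
B = n + 100 is O(n)
D = n^(2/3) is O(n^(2/3))
C = log²(n) is O(log² n)

Therefore, the order from fastest to slowest is: A > B > D > C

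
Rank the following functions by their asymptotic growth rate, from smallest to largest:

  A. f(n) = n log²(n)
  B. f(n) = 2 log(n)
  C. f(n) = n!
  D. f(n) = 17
D < B < A < C

Comparing growth rates:
D = 17 is O(1)
B = 2 log(n) is O(log n)
A = n log²(n) is O(n log² n)
C = n! is O(n!)

Therefore, the order from slowest to fastest is: D < B < A < C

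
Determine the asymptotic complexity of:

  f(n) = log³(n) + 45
O(log³ n)

The dominant term in log³(n) + 45 is log³(n), which is Θ(log³ n).
Lower-order terms (45) are asymptotically negligible.
Constants are absorbed, so the tightest bound is O(log³ n).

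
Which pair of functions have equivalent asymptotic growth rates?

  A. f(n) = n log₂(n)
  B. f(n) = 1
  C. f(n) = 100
B and C

Examining each function:
  A. n log₂(n) is O(n log n)
  B. 1 is O(1)
  C. 100 is O(1)

Functions B and C both have the same complexity class.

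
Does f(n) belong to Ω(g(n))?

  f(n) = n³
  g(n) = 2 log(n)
True

f(n) = n³ is O(n³), and g(n) = 2 log(n) is O(log n).
Since O(n³) grows at least as fast as O(log n), f(n) = Ω(g(n)) is true.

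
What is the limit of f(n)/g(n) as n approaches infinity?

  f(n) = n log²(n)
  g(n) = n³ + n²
0

Since n log²(n) (O(n log² n)) grows slower than n³ + n² (O(n³)),
the ratio f(n)/g(n) → 0 as n → ∞.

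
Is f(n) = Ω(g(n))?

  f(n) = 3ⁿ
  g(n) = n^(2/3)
True

f(n) = 3ⁿ is O(3ⁿ), and g(n) = n^(2/3) is O(n^(2/3)).
Since O(3ⁿ) grows at least as fast as O(n^(2/3)), f(n) = Ω(g(n)) is true.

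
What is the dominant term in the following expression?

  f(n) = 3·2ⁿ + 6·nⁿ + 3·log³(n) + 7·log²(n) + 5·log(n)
6·nⁿ

Looking at each term:
  - 3·2ⁿ is O(2ⁿ)
  - 6·nⁿ is O(nⁿ)
  - 3·log³(n) is O(log³ n)
  - 7·log²(n) is O(log² n)
  - 5·log(n) is O(log n)

The term 6·nⁿ (O(nⁿ)) grows fastest and dominates all others.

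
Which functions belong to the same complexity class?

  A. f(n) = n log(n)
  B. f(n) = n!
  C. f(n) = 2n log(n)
A and C

Examining each function:
  A. n log(n) is O(n log n)
  B. n! is O(n!)
  C. 2n log(n) is O(n log n)

Functions A and C both have the same complexity class.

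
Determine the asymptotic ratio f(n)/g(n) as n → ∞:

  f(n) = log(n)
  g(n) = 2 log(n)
1/2

Since log(n) and 2 log(n) have the same growth rate (O(log n)),
the ratio converges to a constant: 1/2.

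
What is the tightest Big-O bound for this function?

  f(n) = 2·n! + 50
O(n!)

The dominant term in 2·n! + 50 is 2·n!, which is Θ(n!).
Lower-order terms (50) are asymptotically negligible.
Constants are absorbed, so the tightest bound is O(n!).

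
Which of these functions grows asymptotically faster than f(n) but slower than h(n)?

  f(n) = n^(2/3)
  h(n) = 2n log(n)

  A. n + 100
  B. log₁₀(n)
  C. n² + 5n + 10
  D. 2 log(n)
A

We need g(n) with n^(2/3) = o(g(n)) and g(n) = o(2n log(n)), i.e. O(n^(2/3)) ≺ g ≺ O(n log n).
Check each option:
  A. n + 100 — O(n) is strictly between O(n^(2/3)) and O(n log n) ✓
  B. log₁₀(n) — O(log n) does not grow strictly faster than f(n)
  C. n² + 5n + 10 — O(n²) does not grow strictly slower than h(n)
  D. 2 log(n) — O(log n) does not grow strictly faster than f(n)

Only option A (n + 100) lies strictly between.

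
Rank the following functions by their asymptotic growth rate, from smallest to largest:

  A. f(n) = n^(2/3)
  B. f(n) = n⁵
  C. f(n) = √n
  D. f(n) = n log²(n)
C < A < D < B

Comparing growth rates:
C = √n is O(√n)
A = n^(2/3) is O(n^(2/3))
D = n log²(n) is O(n log² n)
B = n⁵ is O(n⁵)

Therefore, the order from slowest to fastest is: C < A < D < B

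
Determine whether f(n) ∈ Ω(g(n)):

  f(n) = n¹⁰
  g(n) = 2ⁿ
False

f(n) = n¹⁰ is O(n¹⁰), and g(n) = 2ⁿ is O(2ⁿ).
Since O(n¹⁰) grows slower than O(2ⁿ), f(n) = Ω(g(n)) is false.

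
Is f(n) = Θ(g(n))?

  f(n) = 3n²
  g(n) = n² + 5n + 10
True

f(n) = 3n² and g(n) = n² + 5n + 10 are both O(n²).
Since they have the same asymptotic growth rate, f(n) = Θ(g(n)) is true.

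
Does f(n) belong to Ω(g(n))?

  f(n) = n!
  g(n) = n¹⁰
True

f(n) = n! is O(n!), and g(n) = n¹⁰ is O(n¹⁰).
Since O(n!) grows at least as fast as O(n¹⁰), f(n) = Ω(g(n)) is true.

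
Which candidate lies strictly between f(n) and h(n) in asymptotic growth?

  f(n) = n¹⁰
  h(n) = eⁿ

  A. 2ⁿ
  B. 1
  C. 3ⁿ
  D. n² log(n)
A

We need g(n) with n¹⁰ = o(g(n)) and g(n) = o(eⁿ), i.e. O(n¹⁰) ≺ g ≺ O(eⁿ).
Check each option:
  A. 2ⁿ — O(2ⁿ) is strictly between O(n¹⁰) and O(eⁿ) ✓
  B. 1 — O(1) does not grow strictly faster than f(n)
  C. 3ⁿ — O(3ⁿ) does not grow strictly slower than h(n)
  D. n² log(n) — O(n² log n) does not grow strictly faster than f(n)

Only option A (2ⁿ) lies strictly between.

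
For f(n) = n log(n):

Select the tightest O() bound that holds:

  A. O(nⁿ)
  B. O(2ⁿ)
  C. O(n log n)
C

f(n) = n log(n) is O(n log n).
All listed options are valid Big-O bounds (upper bounds),
but O(n log n) is the tightest (smallest valid bound).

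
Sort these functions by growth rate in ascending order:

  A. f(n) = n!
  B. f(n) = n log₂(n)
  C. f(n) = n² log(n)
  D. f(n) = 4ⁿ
B < C < D < A

Comparing growth rates:
B = n log₂(n) is O(n log n)
C = n² log(n) is O(n² log n)
D = 4ⁿ is O(4ⁿ)
A = n! is O(n!)

Therefore, the order from slowest to fastest is: B < C < D < A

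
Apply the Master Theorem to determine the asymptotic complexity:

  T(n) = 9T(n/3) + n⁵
Θ(n⁵)

Master Theorem: a = 9, b = 3, f(n) = n⁵.
Compute the critical exponent d = log₃(9) = 2.
Compare f(n) = Θ(n⁵) against n^d:
  k = 5 > d = 2, so f(n) = Ω(n^(d+ε)) — Case 3.
  Regularity: a·(n/b)^5/n^5 = a/b^5 = 9/243 < 1 ✓.
  The top-level work dominates: T(n) = Θ(f(n)) = Θ(n⁵).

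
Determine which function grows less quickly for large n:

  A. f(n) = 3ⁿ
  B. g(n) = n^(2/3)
B

f(n) = 3ⁿ is O(3ⁿ), while g(n) = n^(2/3) is O(n^(2/3)).
Since O(n^(2/3)) grows slower than O(3ⁿ), g(n) is dominated.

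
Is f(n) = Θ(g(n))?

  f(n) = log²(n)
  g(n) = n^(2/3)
False

f(n) = log²(n) is O(log² n), and g(n) = n^(2/3) is O(n^(2/3)).
Since they have different growth rates, f(n) = Θ(g(n)) is false.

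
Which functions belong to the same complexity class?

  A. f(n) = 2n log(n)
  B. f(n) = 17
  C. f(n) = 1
B and C

Examining each function:
  A. 2n log(n) is O(n log n)
  B. 17 is O(1)
  C. 1 is O(1)

Functions B and C both have the same complexity class.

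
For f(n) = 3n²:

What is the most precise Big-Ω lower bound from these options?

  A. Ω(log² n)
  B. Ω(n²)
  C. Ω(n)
B

f(n) = 3n² is Ω(n²).
All listed options are valid Big-Ω bounds (lower bounds),
but Ω(n²) is the tightest (largest valid bound).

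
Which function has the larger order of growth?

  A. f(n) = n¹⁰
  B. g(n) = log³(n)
A

f(n) = n¹⁰ is O(n¹⁰), while g(n) = log³(n) is O(log³ n).
Since O(n¹⁰) grows faster than O(log³ n), f(n) dominates.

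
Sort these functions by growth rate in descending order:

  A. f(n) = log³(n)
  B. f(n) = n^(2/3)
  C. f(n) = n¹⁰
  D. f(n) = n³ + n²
C > D > B > A

Comparing growth rates:
C = n¹⁰ is O(n¹⁰)
D = n³ + n² is O(n³)
B = n^(2/3) is O(n^(2/3))
A = log³(n) is O(log³ n)

Therefore, the order from fastest to slowest is: C > D > B > A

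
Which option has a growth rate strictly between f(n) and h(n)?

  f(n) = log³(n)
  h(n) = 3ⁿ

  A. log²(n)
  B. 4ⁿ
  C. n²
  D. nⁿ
C

We need g(n) with log³(n) = o(g(n)) and g(n) = o(3ⁿ), i.e. O(log³ n) ≺ g ≺ O(3ⁿ).
Check each option:
  A. log²(n) — O(log² n) does not grow strictly faster than f(n)
  B. 4ⁿ — O(4ⁿ) does not grow strictly slower than h(n)
  C. n² — O(n²) is strictly between O(log³ n) and O(3ⁿ) ✓
  D. nⁿ — O(nⁿ) does not grow strictly slower than h(n)

Only option C (n²) lies strictly between.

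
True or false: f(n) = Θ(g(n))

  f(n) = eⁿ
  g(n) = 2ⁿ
False

f(n) = eⁿ is O(eⁿ), and g(n) = 2ⁿ is O(2ⁿ).
Since they have different growth rates, f(n) = Θ(g(n)) is false.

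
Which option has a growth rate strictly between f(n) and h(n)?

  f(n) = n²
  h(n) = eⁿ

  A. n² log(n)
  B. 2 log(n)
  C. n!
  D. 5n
A

We need g(n) with n² = o(g(n)) and g(n) = o(eⁿ), i.e. O(n²) ≺ g ≺ O(eⁿ).
Check each option:
  A. n² log(n) — O(n² log n) is strictly between O(n²) and O(eⁿ) ✓
  B. 2 log(n) — O(log n) does not grow strictly faster than f(n)
  C. n! — O(n!) does not grow strictly slower than h(n)
  D. 5n — O(n) does not grow strictly faster than f(n)

Only option A (n² log(n)) lies strictly between.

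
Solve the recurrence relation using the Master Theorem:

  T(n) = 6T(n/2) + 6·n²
Θ(n^log₂(6))

Master Theorem: a = 6, b = 2, f(n) = 6·n².
Compute the critical exponent d = log₂(6) = 2.585.
Compare f(n) = Θ(n²) against n^d:
  k = 2 < d = 2.585, so f(n) = O(n^(d-ε)) — Case 1.
  The recursion cost dominates: T(n) = Θ(n^d) = Θ(n^log₂(6)).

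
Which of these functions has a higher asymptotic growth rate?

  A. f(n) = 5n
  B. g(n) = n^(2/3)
A

f(n) = 5n is O(n), while g(n) = n^(2/3) is O(n^(2/3)).
Since O(n) grows faster than O(n^(2/3)), f(n) dominates.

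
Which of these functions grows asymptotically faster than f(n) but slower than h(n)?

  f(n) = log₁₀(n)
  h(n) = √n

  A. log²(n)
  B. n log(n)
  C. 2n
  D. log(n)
A

We need g(n) with log₁₀(n) = o(g(n)) and g(n) = o(√n), i.e. O(log n) ≺ g ≺ O(√n).
Check each option:
  A. log²(n) — O(log² n) is strictly between O(log n) and O(√n) ✓
  B. n log(n) — O(n log n) does not grow strictly slower than h(n)
  C. 2n — O(n) does not grow strictly slower than h(n)
  D. log(n) — O(log n) does not grow strictly faster than f(n)

Only option A (log²(n)) lies strictly between.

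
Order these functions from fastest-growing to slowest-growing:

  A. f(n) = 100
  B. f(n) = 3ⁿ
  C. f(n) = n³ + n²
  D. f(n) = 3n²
B > C > D > A

Comparing growth rates:
B = 3ⁿ is O(3ⁿ)
C = n³ + n² is O(n³)
D = 3n² is O(n²)
A = 100 is O(1)

Therefore, the order from fastest to slowest is: B > C > D > A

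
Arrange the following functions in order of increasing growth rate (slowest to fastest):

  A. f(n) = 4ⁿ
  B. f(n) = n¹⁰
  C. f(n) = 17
C < B < A

Comparing growth rates:
C = 17 is O(1)
B = n¹⁰ is O(n¹⁰)
A = 4ⁿ is O(4ⁿ)

Therefore, the order from slowest to fastest is: C < B < A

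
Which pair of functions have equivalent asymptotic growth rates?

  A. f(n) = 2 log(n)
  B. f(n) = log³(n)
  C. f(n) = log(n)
A and C

Examining each function:
  A. 2 log(n) is O(log n)
  B. log³(n) is O(log³ n)
  C. log(n) is O(log n)

Functions A and C both have the same complexity class.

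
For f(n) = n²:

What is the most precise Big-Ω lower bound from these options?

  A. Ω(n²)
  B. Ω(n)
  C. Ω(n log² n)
A

f(n) = n² is Ω(n²).
All listed options are valid Big-Ω bounds (lower bounds),
but Ω(n²) is the tightest (largest valid bound).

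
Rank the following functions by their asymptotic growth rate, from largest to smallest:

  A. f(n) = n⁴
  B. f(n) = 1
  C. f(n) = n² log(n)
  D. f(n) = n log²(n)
A > C > D > B

Comparing growth rates:
A = n⁴ is O(n⁴)
C = n² log(n) is O(n² log n)
D = n log²(n) is O(n log² n)
B = 1 is O(1)

Therefore, the order from fastest to slowest is: A > C > D > B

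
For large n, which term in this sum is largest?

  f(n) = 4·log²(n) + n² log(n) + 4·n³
4·n³

Looking at each term:
  - 4·log²(n) is O(log² n)
  - n² log(n) is O(n² log n)
  - 4·n³ is O(n³)

The term 4·n³ (O(n³)) grows fastest and dominates all others.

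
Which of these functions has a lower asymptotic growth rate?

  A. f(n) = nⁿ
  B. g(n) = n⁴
B

f(n) = nⁿ is O(nⁿ), while g(n) = n⁴ is O(n⁴).
Since O(n⁴) grows slower than O(nⁿ), g(n) is dominated.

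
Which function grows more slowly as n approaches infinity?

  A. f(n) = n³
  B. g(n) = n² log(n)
B

f(n) = n³ is O(n³), while g(n) = n² log(n) is O(n² log n).
Since O(n² log n) grows slower than O(n³), g(n) is dominated.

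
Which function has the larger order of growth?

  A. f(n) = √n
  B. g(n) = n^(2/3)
B

f(n) = √n is O(√n), while g(n) = n^(2/3) is O(n^(2/3)).
Since O(n^(2/3)) grows faster than O(√n), g(n) dominates.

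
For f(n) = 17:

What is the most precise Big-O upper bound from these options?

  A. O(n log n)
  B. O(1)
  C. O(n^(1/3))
B

f(n) = 17 is O(1).
All listed options are valid Big-O bounds (upper bounds),
but O(1) is the tightest (smallest valid bound).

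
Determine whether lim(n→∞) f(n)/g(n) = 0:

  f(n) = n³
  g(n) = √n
False

f(n) = n³ is O(n³), and g(n) = √n is O(√n).
Since O(n³) grows faster than or equal to O(√n), f(n) = o(g(n)) is false.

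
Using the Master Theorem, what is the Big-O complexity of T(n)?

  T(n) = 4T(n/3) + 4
Θ(n^log₃(4))

Master Theorem: a = 4, b = 3, f(n) = 4.
Compute the critical exponent d = log₃(4) = 1.262.
Compare f(n) = Θ(1) against n^d:
  k = 0 < d = 1.262, so f(n) = O(n^(d-ε)) — Case 1.
  The recursion cost dominates: T(n) = Θ(n^d) = Θ(n^log₃(4)).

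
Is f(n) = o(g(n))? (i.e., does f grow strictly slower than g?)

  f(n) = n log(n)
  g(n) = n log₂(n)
False

f(n) = n log(n) is O(n log n), and g(n) = n log₂(n) is O(n log n).
Since they have the same growth rate, f(n) = o(g(n)) is false.
(f = o(g) requires f to grow strictly slower, not equal.)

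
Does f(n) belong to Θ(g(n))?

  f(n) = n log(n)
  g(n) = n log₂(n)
True

f(n) = n log(n) and g(n) = n log₂(n) are both O(n log n).
Since they have the same asymptotic growth rate, f(n) = Θ(g(n)) is true.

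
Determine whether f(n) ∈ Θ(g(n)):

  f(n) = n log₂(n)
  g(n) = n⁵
False

f(n) = n log₂(n) is O(n log n), and g(n) = n⁵ is O(n⁵).
Since they have different growth rates, f(n) = Θ(g(n)) is false.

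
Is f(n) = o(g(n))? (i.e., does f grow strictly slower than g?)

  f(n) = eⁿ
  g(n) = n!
True

f(n) = eⁿ is O(eⁿ), and g(n) = n! is O(n!).
Since O(eⁿ) grows strictly slower than O(n!), f(n) = o(g(n)) is true.
This means lim(n→∞) f(n)/g(n) = 0.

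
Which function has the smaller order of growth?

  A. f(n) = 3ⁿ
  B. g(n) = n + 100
B

f(n) = 3ⁿ is O(3ⁿ), while g(n) = n + 100 is O(n).
Since O(n) grows slower than O(3ⁿ), g(n) is dominated.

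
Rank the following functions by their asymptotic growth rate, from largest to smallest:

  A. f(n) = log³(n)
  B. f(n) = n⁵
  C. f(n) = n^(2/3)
B > C > A

Comparing growth rates:
B = n⁵ is O(n⁵)
C = n^(2/3) is O(n^(2/3))
A = log³(n) is O(log³ n)

Therefore, the order from fastest to slowest is: B > C > A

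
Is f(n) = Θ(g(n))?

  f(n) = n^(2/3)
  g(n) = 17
False

f(n) = n^(2/3) is O(n^(2/3)), and g(n) = 17 is O(1).
Since they have different growth rates, f(n) = Θ(g(n)) is false.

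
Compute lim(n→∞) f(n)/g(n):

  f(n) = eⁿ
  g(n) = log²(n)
∞

Since eⁿ (O(eⁿ)) grows faster than log²(n) (O(log² n)),
the ratio f(n)/g(n) → ∞ as n → ∞.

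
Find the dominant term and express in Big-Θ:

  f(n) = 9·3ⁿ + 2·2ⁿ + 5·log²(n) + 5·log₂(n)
Θ(3ⁿ)

Order the terms by growth rate: 5·log₂(n) ≺ 5·log²(n) ≺ 2·2ⁿ ≺ 9·3ⁿ.
The fastest-growing term 9·3ⁿ dominates as n → ∞; dropping its constant factor gives Θ(3ⁿ).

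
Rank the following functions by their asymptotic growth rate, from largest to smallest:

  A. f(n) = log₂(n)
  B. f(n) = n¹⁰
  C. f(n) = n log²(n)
B > C > A

Comparing growth rates:
B = n¹⁰ is O(n¹⁰)
C = n log²(n) is O(n log² n)
A = log₂(n) is O(log n)

Therefore, the order from fastest to slowest is: B > C > A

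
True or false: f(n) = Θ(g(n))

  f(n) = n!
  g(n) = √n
False

f(n) = n! is O(n!), and g(n) = √n is O(√n).
Since they have different growth rates, f(n) = Θ(g(n)) is false.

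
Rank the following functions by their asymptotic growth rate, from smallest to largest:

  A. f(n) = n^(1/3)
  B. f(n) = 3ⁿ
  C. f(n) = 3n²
A < C < B

Comparing growth rates:
A = n^(1/3) is O(n^(1/3))
C = 3n² is O(n²)
B = 3ⁿ is O(3ⁿ)

Therefore, the order from slowest to fastest is: A < C < B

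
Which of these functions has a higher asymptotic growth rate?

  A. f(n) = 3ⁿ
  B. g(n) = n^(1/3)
A

f(n) = 3ⁿ is O(3ⁿ), while g(n) = n^(1/3) is O(n^(1/3)).
Since O(3ⁿ) grows faster than O(n^(1/3)), f(n) dominates.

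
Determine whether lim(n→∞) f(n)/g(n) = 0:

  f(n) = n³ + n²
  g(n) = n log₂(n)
False

f(n) = n³ + n² is O(n³), and g(n) = n log₂(n) is O(n log n).
Since O(n³) grows faster than or equal to O(n log n), f(n) = o(g(n)) is false.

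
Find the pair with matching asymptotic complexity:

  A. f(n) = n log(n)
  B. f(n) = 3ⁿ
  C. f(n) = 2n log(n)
A and C

Examining each function:
  A. n log(n) is O(n log n)
  B. 3ⁿ is O(3ⁿ)
  C. 2n log(n) is O(n log n)

Functions A and C both have the same complexity class.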